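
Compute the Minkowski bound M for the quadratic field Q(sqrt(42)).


d = 42, d mod 4 = 2, so disc(K) = 4d = 168; |disc(K)| = 168
Real quadratic field, so n = 2, s = r2 = 0, r1 = 2
M = (n!/n^n) * (4/pi)^s * sqrt(|disc(K)|) = (2!/2^2) * (4/pi)^0 * sqrt(168)
= 0.5 * 1.000000 * 12.961481
= 6.4807

6.4807


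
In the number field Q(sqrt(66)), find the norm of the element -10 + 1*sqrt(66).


N(a + b*sqrt(d)) = a^2 - d*b^2
= (-10)^2 - (66)*(1)^2
= 100 - 66
= 34

34


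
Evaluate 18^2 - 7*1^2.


x^2 - d*y^2
= 18^2 - 7*1^2
= 324 - 7
= 317

317


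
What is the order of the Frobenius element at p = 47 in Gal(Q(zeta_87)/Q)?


The Frobenius at p in Gal(Q(zeta_n)/Q) = (Z/nZ)* is the class of p, so its order is ord_87(47), the smallest k >= 1 with 47^k = 1 mod 87.
n = 87 = 3 * 29, phi(87) = 56; the order divides phi(n).
Divisors of 56: 1, 2, 4, 7, 8, 14, 28, 56
Repeated squaring mod 87: 47^1 = 47, 47^2 = 34, 47^4 = 25, 47^8 = 16, 47^16 = 82, 47^32 = 25
Test divisors in increasing order:
  k=1: 47^1 = 47 mod 87
  k=2: 47^2 = 34 mod 87
  k=4: 47^4 = 25 mod 87
  k=7: 47^7 = 25 * 34 * 47 = 17 mod 87
  k=8: 47^8 = 16 mod 87
  k=14: 47^14 = 16 * 25 * 34 = 28 mod 87
  k=28: 47^28 = 82 * 16 * 25 = 1 mod 87  <- first divisor giving 1
Order = 28

28


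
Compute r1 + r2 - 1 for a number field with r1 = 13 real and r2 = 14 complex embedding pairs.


By Dirichlet's unit theorem:
rank = r1 + r2 - 1
= 13 + 14 - 1
= 26

26


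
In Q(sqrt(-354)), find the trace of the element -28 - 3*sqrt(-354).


Tr(a + b*sqrt(d)) = (a + b*sqrt(d)) + (a - b*sqrt(d)) = 2a
= 2 * (-28)
= -56

-56


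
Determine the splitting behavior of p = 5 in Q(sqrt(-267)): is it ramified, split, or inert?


K = Q(sqrt(-267)). Since d mod 4 = 1, disc(K) = -267.
Check p | disc: -267 mod 5 = 3.
p does not divide disc. Compute Legendre symbol (d/p):
3^((5-1)/2) mod 5 = -1
(d/p) = -1, so p is inert: (p) stays prime with e=1, f=2, g=1.
Therefore p is inert.

inert


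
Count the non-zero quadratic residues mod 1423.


For prime p, the number of non-zero quadratic residues is (p-1)/2.
= (1423-1)/2
= 711

711


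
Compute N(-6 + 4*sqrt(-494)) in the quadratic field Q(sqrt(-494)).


N(a + b*sqrt(d)) = a^2 - d*b^2
= (-6)^2 - (-494)*(4)^2
= 36 + 7904
= 7940

7940


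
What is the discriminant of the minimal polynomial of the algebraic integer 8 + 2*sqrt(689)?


The element 8 + 2*sqrt(689) has minimal polynomial:
x^2 - 16*x - 2692
Discriminant = (-16)^2 - 4*(-2692)
= 256 + 10768
= 11024

11024


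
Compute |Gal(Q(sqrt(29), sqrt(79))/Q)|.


The 2 square roots of distinct primes are multiplicatively independent over Q,
so [K:Q] = 2^2 and Gal(K/Q) is isomorphic to (Z/2Z)^2.
|Gal| = 2^2 = 4

4


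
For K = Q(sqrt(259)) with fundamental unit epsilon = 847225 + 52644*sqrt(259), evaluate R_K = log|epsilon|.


epsilon = 847225 + 52644*sqrt(259)
= 1.6944e+06
R = ln(1.6944e+06)
= 14.3429

14.3429


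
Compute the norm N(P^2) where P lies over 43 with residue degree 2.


N(P^a) = p^(a*f)
= 43^(2*2)
= 43^4
= 3418801

3418801


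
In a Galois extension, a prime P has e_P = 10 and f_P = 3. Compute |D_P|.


|D_P| = e * f
= 10 * 3
= 30

30


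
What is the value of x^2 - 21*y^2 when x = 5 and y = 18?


x^2 - d*y^2
= 5^2 - 21*18^2
= 25 - 6804
= -6779

-6779


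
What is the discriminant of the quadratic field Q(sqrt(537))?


For K = Q(sqrt(d)) with d squarefree: disc(K) = d if d = 1 mod 4, and disc(K) = 4d if d = 2 or 3 mod 4.
Here d = 537, and d mod 4 = 1.
d = 1 mod 4 (O_K = Z[(1+sqrt(d))/2]), so disc(K) = d = 537

537


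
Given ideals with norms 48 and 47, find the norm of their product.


N(IJ) = N(I) * N(J)
= 48 * 47
= 2256

2256


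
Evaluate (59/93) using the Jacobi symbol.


Compute (59/93) via quadratic reciprocity:
  reciprocity: (59/93) -> +(93/59)
  reduce: (34/59)
  pull out 2: (2/59) = -1  (since 59 mod 8 = 3)
  reciprocity: (17/59) -> +(59/17)
  reduce: (8/17)
  pull out 2: (2/17) = +1  (since 17 mod 8 = 1)
  pull out 2: (2/17) = +1  (since 17 mod 8 = 1)
  pull out 2: (2/17) = +1  (since 17 mod 8 = 1)
  (1/17) = 1
Product of signs = -1

-1


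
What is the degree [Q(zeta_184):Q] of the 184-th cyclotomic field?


The degree equals Euler's totient phi(184).
184 = 2^3 * 23
phi(184) = 88

88


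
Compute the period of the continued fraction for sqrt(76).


Run the CF algorithm for sqrt(76).
a_0 = floor(sqrt(76)) = 8; set m_0=0, q_0=1.
Recurrence: m' = q*a - m,  q' = (d - m'^2)/q,  a' = floor((a_0 + m')/q').
  step 1: m=8, q=12, a=1
  step 2: m=4, q=5, a=2
  step 3: m=6, q=8, a=1
  step 4: m=2, q=9, a=1
  step 5: m=7, q=3, a=5
  step 6: m=8, q=4, a=4
  step 7: m=8, q=3, a=5
  step 8: m=7, q=9, a=1
  step 9: m=2, q=8, a=1
  step 10: m=6, q=5, a=2
  step 11: m=4, q=12, a=1
  step 12: m=8, q=1, a=16
a_12 = 2*a_0 = 16, so the period closes here.
sqrt(76) = [8; 1, 2, 1, 1, 5, 4, 5, 1, 1, 2, 1, 16]
Period length = 12

12


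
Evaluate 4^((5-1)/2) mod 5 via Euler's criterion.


p = 5 is prime and the exponent is (p-1)/2 = 2, so by Euler's criterion 4^2 = (4/5) = +1 or -1 mod 5.
Compute by square-and-multiply:
  2 = 2 (binary 10)
  Repeated squaring mod 5: 4^1 = 4, 4^2 = 1
  4^2 = 1 mod 5
Result 1: 4 is a quadratic residue mod 5.
4^2 mod 5 = 1

1


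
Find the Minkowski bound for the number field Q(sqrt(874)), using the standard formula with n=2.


d = 874, d mod 4 = 2, so disc(K) = 4d = 3496; |disc(K)| = 3496
Real quadratic field, so n = 2, s = r2 = 0, r1 = 2
M = (n!/n^n) * (4/pi)^s * sqrt(|disc(K)|) = (2!/2^2) * (4/pi)^0 * sqrt(3496)
= 0.5 * 1.000000 * 59.126982
= 29.5635

29.5635


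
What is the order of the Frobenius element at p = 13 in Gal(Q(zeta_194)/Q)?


The Frobenius at p in Gal(Q(zeta_n)/Q) = (Z/nZ)* is the class of p, so its order is ord_194(13), the smallest k >= 1 with 13^k = 1 mod 194.
n = 194 = 2 * 97, phi(194) = 96; the order divides phi(n).
Divisors of 96: 1, 2, 3, 4, 6, 8, 12, 16, 24, 32, 48, 96
Repeated squaring mod 194: 13^1 = 13, 13^2 = 169, 13^4 = 43, 13^8 = 103, 13^16 = 133, 13^32 = 35, 13^64 = 61
Test divisors in increasing order:
  k=1: 13^1 = 13 mod 194
  k=2: 13^2 = 169 mod 194
  k=3: 13^3 = 169 * 13 = 63 mod 194
  k=4: 13^4 = 43 mod 194
  k=6: 13^6 = 43 * 169 = 89 mod 194
  k=8: 13^8 = 103 mod 194
  k=12: 13^12 = 103 * 43 = 161 mod 194
  k=16: 13^16 = 133 mod 194
  k=24: 13^24 = 133 * 103 = 119 mod 194
  k=32: 13^32 = 35 mod 194
  k=48: 13^48 = 35 * 133 = 193 mod 194
  k=96: 13^96 = 61 * 35 = 1 mod 194  <- first divisor giving 1
Order = 96

96


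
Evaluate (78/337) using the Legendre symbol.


p = 337 is prime, so compute (78/337) with the reciprocity algorithm (Jacobi-symbol steps: pull out 2s via (2/n), flip via reciprocity, reduce):
  pull out 2: (2/337) = +1  (since 337 mod 8 = 1)
  reciprocity: (39/337) -> +(337/39)
  reduce: (25/39)
  reciprocity: (25/39) -> +(39/25)
  reduce: (14/25)
  pull out 2: (2/25) = +1  (since 25 mod 8 = 1)
  reciprocity: (7/25) -> +(25/7)
  reduce: (4/7)
  pull out 2: (2/7) = +1  (since 7 mod 8 = 7)
  pull out 2: (2/7) = +1  (since 7 mod 8 = 7)
  (1/7) = 1
Product of signs = 1
(78/337) = 1

1


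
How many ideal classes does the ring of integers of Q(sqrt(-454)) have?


K = Q(sqrt(-454)). d mod 4 = 2, so D = disc(K) = 4d = -1816
h(K) equals the number of primitive reduced positive-definite forms (a, b, c) = a*x^2 + b*x*y + c*y^2 with b^2 - 4ac = D,
where reduced means |b| <= a <= c, with b >= 0 whenever |b| = a or a = c, and primitive means gcd(a, b, c) = 1.
Reduced forces 3a^2 <= |D| = 1816, so 1 <= a <= 24; b must have the parity of D, and c = (b^2 - D)/(4a) must be an integer >= a.
Enumerate a = 1..24, b in [-a, a]:
  a=1: (1, 0, 454)  [1]
  a=2: (2, 0, 227)  [1]
  a=3..4: none
  a=5: (5, -2, 91), (5, 2, 91)  [2]
  a=6: none
  a=7: (7, -2, 65), (7, 2, 65)  [2]
  a=8..9: none
  a=10: (10, -8, 47), (10, 8, 47)  [2]
  a=11..12: none
  a=13: (13, -2, 35), (13, 2, 35)  [2]
  a=14: (14, -12, 35), (14, 12, 35)  [2]
  a=15..22: none
  a=23: (23, -22, 25), (23, 22, 25)  [2]
  a=24: none
Total reduced forms: 1 + 1 + 2 + 2 + 2 + 2 + 2 + 2 = 14
h = 14

14


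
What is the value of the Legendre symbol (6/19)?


p = 19 is prime, so compute (6/19) with the reciprocity algorithm (Jacobi-symbol steps: pull out 2s via (2/n), flip via reciprocity, reduce):
  pull out 2: (2/19) = -1  (since 19 mod 8 = 3)
  reciprocity: (3/19) -> -(19/3)
  reduce: (1/3)
  (1/3) = 1
Product of signs = 1
(6/19) = 1

1


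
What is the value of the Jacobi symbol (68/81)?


Compute (68/81) via quadratic reciprocity:
  pull out 2: (2/81) = +1  (since 81 mod 8 = 1)
  pull out 2: (2/81) = +1  (since 81 mod 8 = 1)
  reciprocity: (17/81) -> +(81/17)
  reduce: (13/17)
  reciprocity: (13/17) -> +(17/13)
  reduce: (4/13)
  pull out 2: (2/13) = -1  (since 13 mod 8 = 5)
  pull out 2: (2/13) = -1  (since 13 mod 8 = 5)
  (1/13) = 1
Product of signs = 1

1


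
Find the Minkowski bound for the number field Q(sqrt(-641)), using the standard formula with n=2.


d = -641, d mod 4 = 3, so disc(K) = 4d = -2564; |disc(K)| = 2564
Imaginary quadratic field, so n = 2, s = r2 = 1, r1 = 0
M = (n!/n^n) * (4/pi)^s * sqrt(|disc(K)|) = (2!/2^2) * (4/pi)^1 * sqrt(2564)
= 0.5 * 1.273240 * 50.635956
= 32.2359

32.2359


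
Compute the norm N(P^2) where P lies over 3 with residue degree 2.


N(P^a) = p^(a*f)
= 3^(2*2)
= 3^4
= 81

81


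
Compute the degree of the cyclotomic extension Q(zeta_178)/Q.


The degree equals Euler's totient phi(178).
178 = 2 * 89
phi(178) = 88

88


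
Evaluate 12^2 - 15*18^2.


x^2 - d*y^2
= 12^2 - 15*18^2
= 144 - 4860
= -4716

-4716


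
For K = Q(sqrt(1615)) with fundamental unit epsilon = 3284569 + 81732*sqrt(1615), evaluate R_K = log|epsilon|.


epsilon = 3284569 + 81732*sqrt(1615)
= 6.5691e+06
R = ln(6.5691e+06)
= 15.6979

15.6979


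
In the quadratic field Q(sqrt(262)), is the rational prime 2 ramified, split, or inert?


K = Q(sqrt(262)). Since d mod 4 = 2, disc(K) = 1048.
Check p | disc: 1048 mod 2 = 0.
p divides disc, so p ramifies: (p) = P^2 with e=2, f=1, g=1.
Therefore p is ramified.

ramified


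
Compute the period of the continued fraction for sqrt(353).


Run the CF algorithm for sqrt(353).
a_0 = floor(sqrt(353)) = 18; set m_0=0, q_0=1.
Recurrence: m' = q*a - m,  q' = (d - m'^2)/q,  a' = floor((a_0 + m')/q').
  step 1: m=18, q=29, a=1
  step 2: m=11, q=8, a=3
  step 3: m=13, q=23, a=1
  step 4: m=10, q=11, a=2
  step 5: m=12, q=19, a=1
  step 6: m=7, q=16, a=1
  step 7: m=9, q=17, a=1
  step 8: m=8, q=17, a=1
  step 9: m=9, q=16, a=1
  step 10: m=7, q=19, a=1
  step 11: m=12, q=11, a=2
  step 12: m=10, q=23, a=1
  step 13: m=13, q=8, a=3
  step 14: m=11, q=29, a=1
  step 15: m=18, q=1, a=36
a_15 = 2*a_0 = 36, so the period closes here.
sqrt(353) = [18; 1, 3, 1, 2, 1, 1, 1, 1, 1, 1, 2, 1, 3, 1, 36]
Period length = 15

15


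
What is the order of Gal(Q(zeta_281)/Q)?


|Gal(Q(zeta_281)/Q)| = phi(281)
= 280

280


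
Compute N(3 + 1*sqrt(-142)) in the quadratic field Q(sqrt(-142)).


N(a + b*sqrt(d)) = a^2 - d*b^2
= (3)^2 - (-142)*(1)^2
= 9 + 142
= 151

151


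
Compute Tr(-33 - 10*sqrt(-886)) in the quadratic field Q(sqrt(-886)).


Tr(a + b*sqrt(d)) = (a + b*sqrt(d)) + (a - b*sqrt(d)) = 2a
= 2 * (-33)
= -66

-66


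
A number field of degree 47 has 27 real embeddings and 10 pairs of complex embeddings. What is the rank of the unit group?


By Dirichlet's unit theorem:
rank = r1 + r2 - 1
= 27 + 10 - 1
= 36

36


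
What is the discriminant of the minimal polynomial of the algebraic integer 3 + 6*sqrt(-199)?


The element 3 + 6*sqrt(-199) has minimal polynomial:
x^2 - 6*x + 7173
Discriminant = (-6)^2 - 4*(7173)
= 36 - 28692
= -28656

-28656


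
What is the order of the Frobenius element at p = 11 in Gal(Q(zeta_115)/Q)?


The Frobenius at p in Gal(Q(zeta_n)/Q) = (Z/nZ)* is the class of p, so its order is ord_115(11), the smallest k >= 1 with 11^k = 1 mod 115.
n = 115 = 5 * 23, phi(115) = 88; the order divides phi(n).
Divisors of 88: 1, 2, 4, 8, 11, 22, 44, 88
Repeated squaring mod 115: 11^1 = 11, 11^2 = 6, 11^4 = 36, 11^8 = 31, 11^16 = 41, 11^32 = 71, 11^64 = 96
Test divisors in increasing order:
  k=1: 11^1 = 11 mod 115
  k=2: 11^2 = 6 mod 115
  k=4: 11^4 = 36 mod 115
  k=8: 11^8 = 31 mod 115
  k=11: 11^11 = 31 * 6 * 11 = 91 mod 115
  k=22: 11^22 = 41 * 36 * 6 = 1 mod 115  <- first divisor giving 1
Order = 22

22


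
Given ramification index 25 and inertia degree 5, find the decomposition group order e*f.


|D_P| = e * f
= 25 * 5
= 125

125


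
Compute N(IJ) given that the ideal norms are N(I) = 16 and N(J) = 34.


N(IJ) = N(I) * N(J)
= 16 * 34
= 544

544


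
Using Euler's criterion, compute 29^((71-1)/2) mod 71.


p = 71 is prime and the exponent is (p-1)/2 = 35, so by Euler's criterion 29^35 = (29/71) = +1 or -1 mod 71.
Compute by square-and-multiply:
  35 = 32 + 2 + 1 (binary 100011)
  Repeated squaring mod 71: 29^1 = 29, 29^2 = 60, 29^4 = 50, 29^8 = 15, 29^16 = 12, 29^32 = 2
  29^35 = 29^32 * 29^2 * 29^1 = 2 * 60 * 29 mod 71
    2 * 60 = 120 = 49 mod 71
    49 * 29 = 1421 = 1 mod 71
  29^35 = 1 mod 71
Result 1: 29 is a quadratic residue mod 71.
29^35 mod 71 = 1

1


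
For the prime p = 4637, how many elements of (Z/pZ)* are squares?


For prime p, the number of non-zero quadratic residues is (p-1)/2.
= (4637-1)/2
= 2318

2318


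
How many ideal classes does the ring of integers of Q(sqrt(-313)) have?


K = Q(sqrt(-313)). d mod 4 = 3, so D = disc(K) = 4d = -1252
h(K) equals the number of primitive reduced positive-definite forms (a, b, c) = a*x^2 + b*x*y + c*y^2 with b^2 - 4ac = D,
where reduced means |b| <= a <= c, with b >= 0 whenever |b| = a or a = c, and primitive means gcd(a, b, c) = 1.
Reduced forces 3a^2 <= |D| = 1252, so 1 <= a <= 20; b must have the parity of D, and c = (b^2 - D)/(4a) must be an integer >= a.
Enumerate a = 1..20, b in [-a, a]:
  a=1: (1, 0, 313)  [1]
  a=2: (2, 2, 157)  [1]
  a=3..6: none
  a=7: (7, -6, 46), (7, 6, 46)  [2]
  a=8..12: none
  a=13: (13, -10, 26), (13, 10, 26)  [2]
  a=14: (14, -6, 23), (14, 6, 23)  [2]
  a=15..20: none
Total reduced forms: 1 + 1 + 2 + 2 + 2 = 8
h = 8

8


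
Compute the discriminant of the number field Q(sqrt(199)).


For K = Q(sqrt(d)) with d squarefree: disc(K) = d if d = 1 mod 4, and disc(K) = 4d if d = 2 or 3 mod 4.
Here d = 199, and d mod 4 = 3.
d = 3 mod 4, not 1 (O_K = Z[sqrt(d)]), so disc(K) = 4d = 4 * (199) = 796

796


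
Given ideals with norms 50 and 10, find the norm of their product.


N(IJ) = N(I) * N(J)
= 50 * 10
= 500

500


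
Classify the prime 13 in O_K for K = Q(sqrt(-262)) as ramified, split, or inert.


K = Q(sqrt(-262)). Since d mod 4 = 2, disc(K) = -1048.
Check p | disc: -1048 mod 13 = 5.
p does not divide disc. Compute Legendre symbol (d/p):
11^((13-1)/2) mod 13 = -1
(d/p) = -1, so p is inert: (p) stays prime with e=1, f=2, g=1.
Therefore p is inert.

inert


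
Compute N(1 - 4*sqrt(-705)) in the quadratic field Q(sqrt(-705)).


N(a + b*sqrt(d)) = a^2 - d*b^2
= (1)^2 - (-705)*(-4)^2
= 1 + 11280
= 11281

11281


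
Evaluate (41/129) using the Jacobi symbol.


Compute (41/129) via quadratic reciprocity:
  reciprocity: (41/129) -> +(129/41)
  reduce: (6/41)
  pull out 2: (2/41) = +1  (since 41 mod 8 = 1)
  reciprocity: (3/41) -> +(41/3)
  reduce: (2/3)
  pull out 2: (2/3) = -1  (since 3 mod 8 = 3)
  (1/3) = 1
Product of signs = -1

-1


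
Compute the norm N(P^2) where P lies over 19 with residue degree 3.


N(P^a) = p^(a*f)
= 19^(2*3)
= 19^6
= 47045881

47045881


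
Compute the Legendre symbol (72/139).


p = 139 is prime, so compute (72/139) with the reciprocity algorithm (Jacobi-symbol steps: pull out 2s via (2/n), flip via reciprocity, reduce):
  pull out 2: (2/139) = -1  (since 139 mod 8 = 3)
  pull out 2: (2/139) = -1  (since 139 mod 8 = 3)
  pull out 2: (2/139) = -1  (since 139 mod 8 = 3)
  reciprocity: (9/139) -> +(139/9)
  reduce: (4/9)
  pull out 2: (2/9) = +1  (since 9 mod 8 = 1)
  pull out 2: (2/9) = +1  (since 9 mod 8 = 1)
  (1/9) = 1
Product of signs = -1
(72/139) = -1

-1


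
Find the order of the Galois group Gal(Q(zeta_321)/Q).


|Gal(Q(zeta_321)/Q)| = phi(321)
= 212

212


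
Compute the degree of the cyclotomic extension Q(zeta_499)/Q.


The degree equals Euler's totient phi(499).
499 = 499
phi(499) = 498

498


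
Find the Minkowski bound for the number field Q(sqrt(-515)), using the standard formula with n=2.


d = -515, d mod 4 = 1, so disc(K) = d = -515; |disc(K)| = 515
Imaginary quadratic field, so n = 2, s = r2 = 1, r1 = 0
M = (n!/n^n) * (4/pi)^s * sqrt(|disc(K)|) = (2!/2^2) * (4/pi)^1 * sqrt(515)
= 0.5 * 1.273240 * 22.693611
= 14.4472

14.4472


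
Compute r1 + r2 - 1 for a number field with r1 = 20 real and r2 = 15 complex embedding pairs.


By Dirichlet's unit theorem:
rank = r1 + r2 - 1
= 20 + 15 - 1
= 34

34


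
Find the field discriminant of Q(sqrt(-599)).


For K = Q(sqrt(d)) with d squarefree: disc(K) = d if d = 1 mod 4, and disc(K) = 4d if d = 2 or 3 mod 4.
Here d = -599, and d mod 4 = 1.
d = 1 mod 4 (O_K = Z[(1+sqrt(d))/2]), so disc(K) = d = -599

-599


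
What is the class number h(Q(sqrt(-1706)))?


K = Q(sqrt(-1706)). d mod 4 = 2, so D = disc(K) = 4d = -6824
h(K) equals the number of primitive reduced positive-definite forms (a, b, c) = a*x^2 + b*x*y + c*y^2 with b^2 - 4ac = D,
where reduced means |b| <= a <= c, with b >= 0 whenever |b| = a or a = c, and primitive means gcd(a, b, c) = 1.
Reduced forces 3a^2 <= |D| = 6824, so 1 <= a <= 47; b must have the parity of D, and c = (b^2 - D)/(4a) must be an integer >= a.
Enumerate a = 1..47, b in [-a, a]:
  a=1: (1, 0, 1706)  [1]
  a=2: (2, 0, 853)  [1]
  a=3: (3, -2, 569), (3, 2, 569)  [2]
  a=4: none
  a=5: (5, -4, 342), (5, 4, 342)  [2]
  a=6: (6, -4, 285), (6, 4, 285)  [2]
  a=7: (7, -6, 245), (7, 6, 245)  [2]
  a=8: none
  a=9: (9, -4, 190), (9, 4, 190)  [2]
  a=10: (10, -4, 171), (10, 4, 171)  [2]
  a=11..12: none
  a=13: (13, -12, 134), (13, 12, 134)  [2]
  a=14: (14, -8, 123), (14, 8, 123)  [2]
  a=15: (15, -14, 117), (15, -4, 114), (15, 4, 114), (15, 14, 117)  [4]
  a=16..17: none
  a=18: (18, -4, 95), (18, 4, 95)  [2]
  a=19: (19, -4, 90), (19, 4, 90)  [2]
  a=20: none
  a=21: (21, -20, 86), (21, -8, 82), (21, 8, 82), (21, 20, 86)  [4]
  a=22..24: none
  a=25: (25, -24, 74), (25, 24, 74)  [2]
  a=26: (26, -12, 67), (26, 12, 67)  [2]
  a=27: (27, -14, 65), (27, 14, 65)  [2]
  a=28: none
  a=29: (29, -22, 63), (29, 22, 63)  [2]
  a=30: (30, -16, 59), (30, -4, 57), (30, 4, 57), (30, 16, 59)  [4]
  a=31..34: none
  a=35: (35, -34, 57), (35, -6, 49), (35, 6, 49), (35, 34, 57)  [4]
  a=36: none
  a=37: (37, -24, 50), (37, 24, 50)  [2]
  a=38: (38, -4, 45), (38, 4, 45)  [2]
  a=39: (39, -38, 53), (39, -14, 45), (39, 14, 45), (39, 38, 53)  [4]
  a=40: none
  a=41: (41, -8, 42), (41, 8, 42)  [2]
  a=42: (42, -20, 43), (42, 20, 43)  [2]
  a=43..47: none
Total reduced forms: 1 + 1 + 2 + 2 + 2 + 2 + 2 + 2 + 2 + 2 + 4 + 2 + 2 + 4 + 2 + 2 + 2 + 2 + 4 + 4 + 2 + 2 + 4 + 2 + 2 = 58
h = 58

58


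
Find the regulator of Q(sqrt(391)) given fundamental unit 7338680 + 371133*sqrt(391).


epsilon = 7338680 + 371133*sqrt(391)
= 1.4677e+07
R = ln(1.4677e+07)
= 16.5018

16.5018


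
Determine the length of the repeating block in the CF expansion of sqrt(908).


Run the CF algorithm for sqrt(908).
a_0 = floor(sqrt(908)) = 30; set m_0=0, q_0=1.
Recurrence: m' = q*a - m,  q' = (d - m'^2)/q,  a' = floor((a_0 + m')/q').
  step 1: m=30, q=8, a=7
  step 2: m=26, q=29, a=1
  step 3: m=3, q=31, a=1
  step 4: m=28, q=4, a=14
  step 5: m=28, q=31, a=1
  step 6: m=3, q=29, a=1
  step 7: m=26, q=8, a=7
  step 8: m=30, q=1, a=60
a_8 = 2*a_0 = 60, so the period closes here.
sqrt(908) = [30; 7, 1, 1, 14, 1, 1, 7, 60]
Period length = 8

8


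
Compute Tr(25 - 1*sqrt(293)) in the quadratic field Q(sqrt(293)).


Tr(a + b*sqrt(d)) = (a + b*sqrt(d)) + (a - b*sqrt(d)) = 2a
= 2 * (25)
= 50

50


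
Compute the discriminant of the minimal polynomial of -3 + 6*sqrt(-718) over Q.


The element -3 + 6*sqrt(-718) has minimal polynomial:
x^2 + 6*x + 25857
Discriminant = (6)^2 - 4*(25857)
= 36 - 103428
= -103392

-103392


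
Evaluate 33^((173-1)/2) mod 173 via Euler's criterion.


p = 173 is prime and the exponent is (p-1)/2 = 86, so by Euler's criterion 33^86 = (33/173) = +1 or -1 mod 173.
Compute by square-and-multiply:
  86 = 64 + 16 + 4 + 2 (binary 1010110)
  Repeated squaring mod 173: 33^1 = 33, 33^2 = 51, 33^4 = 6, 33^8 = 36, 33^16 = 85, 33^32 = 132, 33^64 = 124
  33^86 = 33^64 * 33^16 * 33^4 * 33^2 = 124 * 85 * 6 * 51 mod 173
    124 * 85 = 10540 = 160 mod 173
    160 * 6 = 960 = 95 mod 173
    95 * 51 = 4845 = 1 mod 173
  33^86 = 1 mod 173
Result 1: 33 is a quadratic residue mod 173.
33^86 mod 173 = 1

1


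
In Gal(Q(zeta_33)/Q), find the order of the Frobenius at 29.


The Frobenius at p in Gal(Q(zeta_n)/Q) = (Z/nZ)* is the class of p, so its order is ord_33(29), the smallest k >= 1 with 29^k = 1 mod 33.
n = 33 = 3 * 11, phi(33) = 20; the order divides phi(n).
Divisors of 20: 1, 2, 4, 5, 10, 20
Repeated squaring mod 33: 29^1 = 29, 29^2 = 16, 29^4 = 25, 29^8 = 31, 29^16 = 4
Test divisors in increasing order:
  k=1: 29^1 = 29 mod 33
  k=2: 29^2 = 16 mod 33
  k=4: 29^4 = 25 mod 33
  k=5: 29^5 = 25 * 29 = 32 mod 33
  k=10: 29^10 = 31 * 16 = 1 mod 33  <- first divisor giving 1
Order = 10

10


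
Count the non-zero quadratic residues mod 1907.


For prime p, the number of non-zero quadratic residues is (p-1)/2.
= (1907-1)/2
= 953

953


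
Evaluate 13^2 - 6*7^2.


x^2 - d*y^2
= 13^2 - 6*7^2
= 169 - 294
= -125

-125


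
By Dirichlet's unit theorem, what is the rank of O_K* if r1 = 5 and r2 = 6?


By Dirichlet's unit theorem:
rank = r1 + r2 - 1
= 5 + 6 - 1
= 10

10


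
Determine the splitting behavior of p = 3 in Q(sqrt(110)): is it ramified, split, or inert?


K = Q(sqrt(110)). Since d mod 4 = 2, disc(K) = 440.
Check p | disc: 440 mod 3 = 2.
p does not divide disc. Compute Legendre symbol (d/p):
2^((3-1)/2) mod 3 = -1
(d/p) = -1, so p is inert: (p) stays prime with e=1, f=2, g=1.
Therefore p is inert.

inert


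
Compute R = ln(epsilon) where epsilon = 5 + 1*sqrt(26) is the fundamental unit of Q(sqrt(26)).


epsilon = 5 + 1*sqrt(26)
= 10.0990
R = ln(10.0990)
= 2.3124

2.3124


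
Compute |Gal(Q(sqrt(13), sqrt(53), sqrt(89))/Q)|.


The 3 square roots of distinct primes are multiplicatively independent over Q,
so [K:Q] = 2^3 and Gal(K/Q) is isomorphic to (Z/2Z)^3.
|Gal| = 2^3 = 8

8


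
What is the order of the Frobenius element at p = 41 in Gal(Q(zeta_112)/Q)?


The Frobenius at p in Gal(Q(zeta_n)/Q) = (Z/nZ)* is the class of p, so its order is ord_112(41), the smallest k >= 1 with 41^k = 1 mod 112.
n = 112 = 2^4 * 7, phi(112) = 48; the order divides phi(n).
Divisors of 48: 1, 2, 3, 4, 6, 8, 12, 16, 24, 48
Repeated squaring mod 112: 41^1 = 41, 41^2 = 1, 41^4 = 1, 41^8 = 1, 41^16 = 1, 41^32 = 1
Test divisors in increasing order:
  k=1: 41^1 = 41 mod 112
  k=2: 41^2 = 1 mod 112  <- first divisor giving 1
Order = 2

2


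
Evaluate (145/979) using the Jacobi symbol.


Compute (145/979) via quadratic reciprocity:
  reciprocity: (145/979) -> +(979/145)
  reduce: (109/145)
  reciprocity: (109/145) -> +(145/109)
  reduce: (36/109)
  pull out 2: (2/109) = -1  (since 109 mod 8 = 5)
  pull out 2: (2/109) = -1  (since 109 mod 8 = 5)
  reciprocity: (9/109) -> +(109/9)
  reduce: (1/9)
  (1/9) = 1
Product of signs = 1

1


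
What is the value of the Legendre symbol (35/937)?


p = 937 is prime, so compute (35/937) with the reciprocity algorithm (Jacobi-symbol steps: pull out 2s via (2/n), flip via reciprocity, reduce):
  reciprocity: (35/937) -> +(937/35)
  reduce: (27/35)
  reciprocity: (27/35) -> -(35/27)
  reduce: (8/27)
  pull out 2: (2/27) = -1  (since 27 mod 8 = 3)
  pull out 2: (2/27) = -1  (since 27 mod 8 = 3)
  pull out 2: (2/27) = -1  (since 27 mod 8 = 3)
  (1/27) = 1
Product of signs = 1
(35/937) = 1

1


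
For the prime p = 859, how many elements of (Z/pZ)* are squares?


For prime p, the number of non-zero quadratic residues is (p-1)/2.
= (859-1)/2
= 429

429


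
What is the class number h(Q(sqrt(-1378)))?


K = Q(sqrt(-1378)). d mod 4 = 2, so D = disc(K) = 4d = -5512
h(K) equals the number of primitive reduced positive-definite forms (a, b, c) = a*x^2 + b*x*y + c*y^2 with b^2 - 4ac = D,
where reduced means |b| <= a <= c, with b >= 0 whenever |b| = a or a = c, and primitive means gcd(a, b, c) = 1.
Reduced forces 3a^2 <= |D| = 5512, so 1 <= a <= 42; b must have the parity of D, and c = (b^2 - D)/(4a) must be an integer >= a.
Enumerate a = 1..42, b in [-a, a]:
  a=1: (1, 0, 1378)  [1]
  a=2: (2, 0, 689)  [1]
  a=3..6: none
  a=7: (7, -2, 197), (7, 2, 197)  [2]
  a=8..12: none
  a=13: (13, 0, 106)  [1]
  a=14: (14, -12, 101), (14, 12, 101)  [2]
  a=15..16: none
  a=17: (17, -8, 82), (17, 8, 82)  [2]
  a=18: none
  a=19: (19, -6, 73), (19, 6, 73)  [2]
  a=20..22: none
  a=23: (23, -10, 61), (23, 10, 61)  [2]
  a=24..25: none
  a=26: (26, 0, 53)  [1]
  a=27..33: none
  a=34: (34, -8, 41), (34, 8, 41)  [2]
  a=35..36: none
  a=37: (37, -36, 46), (37, 36, 46)  [2]
  a=38: (38, -32, 43), (38, 32, 43)  [2]
  a=39..42: none
Total reduced forms: 1 + 1 + 2 + 1 + 2 + 2 + 2 + 2 + 1 + 2 + 2 + 2 = 20
h = 20

20


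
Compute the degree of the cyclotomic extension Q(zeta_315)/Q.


The degree equals Euler's totient phi(315).
315 = 3^2 * 5 * 7
phi(315) = 144

144


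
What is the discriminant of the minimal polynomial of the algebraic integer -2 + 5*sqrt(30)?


The element -2 + 5*sqrt(30) has minimal polynomial:
x^2 + 4*x - 746
Discriminant = (4)^2 - 4*(-746)
= 16 + 2984
= 3000

3000


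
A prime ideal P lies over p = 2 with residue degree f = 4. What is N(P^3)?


N(P^a) = p^(a*f)
= 2^(3*4)
= 2^12
= 4096

4096


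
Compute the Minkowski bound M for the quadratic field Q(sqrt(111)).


d = 111, d mod 4 = 3, so disc(K) = 4d = 444; |disc(K)| = 444
Real quadratic field, so n = 2, s = r2 = 0, r1 = 2
M = (n!/n^n) * (4/pi)^s * sqrt(|disc(K)|) = (2!/2^2) * (4/pi)^0 * sqrt(444)
= 0.5 * 1.000000 * 21.071308
= 10.5357

10.5357


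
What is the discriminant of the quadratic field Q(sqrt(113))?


For K = Q(sqrt(d)) with d squarefree: disc(K) = d if d = 1 mod 4, and disc(K) = 4d if d = 2 or 3 mod 4.
Here d = 113, and d mod 4 = 1.
d = 1 mod 4 (O_K = Z[(1+sqrt(d))/2]), so disc(K) = d = 113

113


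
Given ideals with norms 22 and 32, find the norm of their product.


N(IJ) = N(I) * N(J)
= 22 * 32
= 704

704


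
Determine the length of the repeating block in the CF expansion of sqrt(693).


Run the CF algorithm for sqrt(693).
a_0 = floor(sqrt(693)) = 26; set m_0=0, q_0=1.
Recurrence: m' = q*a - m,  q' = (d - m'^2)/q,  a' = floor((a_0 + m')/q').
  step 1: m=26, q=17, a=3
  step 2: m=25, q=4, a=12
  step 3: m=23, q=41, a=1
  step 4: m=18, q=9, a=4
  step 5: m=18, q=41, a=1
  step 6: m=23, q=4, a=12
  step 7: m=25, q=17, a=3
  step 8: m=26, q=1, a=52
a_8 = 2*a_0 = 52, so the period closes here.
sqrt(693) = [26; 3, 12, 1, 4, 1, 12, 3, 52]
Period length = 8

8


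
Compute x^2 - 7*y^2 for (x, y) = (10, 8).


x^2 - d*y^2
= 10^2 - 7*8^2
= 100 - 448
= -348

-348


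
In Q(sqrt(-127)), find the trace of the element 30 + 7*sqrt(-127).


Tr(a + b*sqrt(d)) = (a + b*sqrt(d)) + (a - b*sqrt(d)) = 2a
= 2 * (30)
= 60

60


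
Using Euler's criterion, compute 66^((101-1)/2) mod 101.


p = 101 is prime and the exponent is (p-1)/2 = 50, so by Euler's criterion 66^50 = (66/101) = +1 or -1 mod 101.
Compute by square-and-multiply:
  50 = 32 + 16 + 2 (binary 110010)
  Repeated squaring mod 101: 66^1 = 66, 66^2 = 13, 66^4 = 68, 66^8 = 79, 66^16 = 80, 66^32 = 37
  66^50 = 66^32 * 66^16 * 66^2 = 37 * 80 * 13 mod 101
    37 * 80 = 2960 = 31 mod 101
    31 * 13 = 403 = 100 mod 101
  66^50 = 100 mod 101
Result 100 = p - 1 = -1 mod 101: 66 is a quadratic non-residue mod 101. As a residue in [0, p-1] the value is 100.
66^50 mod 101 = 100

100


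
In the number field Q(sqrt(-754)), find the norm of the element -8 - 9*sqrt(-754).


N(a + b*sqrt(d)) = a^2 - d*b^2
= (-8)^2 - (-754)*(-9)^2
= 64 + 61074
= 61138

61138


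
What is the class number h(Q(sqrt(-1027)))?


K = Q(sqrt(-1027)). d mod 4 = 1, so D = disc(K) = d = -1027
h(K) equals the number of primitive reduced positive-definite forms (a, b, c) = a*x^2 + b*x*y + c*y^2 with b^2 - 4ac = D,
where reduced means |b| <= a <= c, with b >= 0 whenever |b| = a or a = c, and primitive means gcd(a, b, c) = 1.
Reduced forces 3a^2 <= |D| = 1027, so 1 <= a <= 18; b must have the parity of D, and c = (b^2 - D)/(4a) must be an integer >= a.
Enumerate a = 1..18, b in [-a, a]:
  a=1: (1, 1, 257)  [1]
  a=2..6: none
  a=7: (7, -3, 37), (7, 3, 37)  [2]
  a=8..12: none
  a=13: (13, 13, 23)  [1]
  a=14..18: none
Total reduced forms: 1 + 2 + 1 = 4
h = 4

4


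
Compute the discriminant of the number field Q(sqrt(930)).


For K = Q(sqrt(d)) with d squarefree: disc(K) = d if d = 1 mod 4, and disc(K) = 4d if d = 2 or 3 mod 4.
Here d = 930, and d mod 4 = 2.
d = 2 mod 4, not 1 (O_K = Z[sqrt(d)]), so disc(K) = 4d = 4 * (930) = 3720

3720


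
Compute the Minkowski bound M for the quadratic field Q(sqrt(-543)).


d = -543, d mod 4 = 1, so disc(K) = d = -543; |disc(K)| = 543
Imaginary quadratic field, so n = 2, s = r2 = 1, r1 = 0
M = (n!/n^n) * (4/pi)^s * sqrt(|disc(K)|) = (2!/2^2) * (4/pi)^1 * sqrt(543)
= 0.5 * 1.273240 * 23.302360
= 14.8347

14.8347


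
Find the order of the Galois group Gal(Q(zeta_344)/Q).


|Gal(Q(zeta_344)/Q)| = phi(344)
= 168

168


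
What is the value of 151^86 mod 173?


p = 173 is prime and the exponent is (p-1)/2 = 86, so by Euler's criterion 151^86 = (151/173) = +1 or -1 mod 173.
Compute by square-and-multiply:
  86 = 64 + 16 + 4 + 2 (binary 1010110)
  Repeated squaring mod 173: 151^1 = 151, 151^2 = 138, 151^4 = 14, 151^8 = 23, 151^16 = 10, 151^32 = 100, 151^64 = 139
  151^86 = 151^64 * 151^16 * 151^4 * 151^2 = 139 * 10 * 14 * 138 mod 173
    139 * 10 = 1390 = 6 mod 173
    6 * 14 = 84 = 84 mod 173
    84 * 138 = 11592 = 1 mod 173
  151^86 = 1 mod 173
Result 1: 151 is a quadratic residue mod 173.
151^86 mod 173 = 1

1


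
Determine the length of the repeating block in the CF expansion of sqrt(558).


Run the CF algorithm for sqrt(558).
a_0 = floor(sqrt(558)) = 23; set m_0=0, q_0=1.
Recurrence: m' = q*a - m,  q' = (d - m'^2)/q,  a' = floor((a_0 + m')/q').
  step 1: m=23, q=29, a=1
  step 2: m=6, q=18, a=1
  step 3: m=12, q=23, a=1
  step 4: m=11, q=19, a=1
  step 5: m=8, q=26, a=1
  step 6: m=18, q=9, a=4
  step 7: m=18, q=26, a=1
  step 8: m=8, q=19, a=1
  step 9: m=11, q=23, a=1
  step 10: m=12, q=18, a=1
  step 11: m=6, q=29, a=1
  step 12: m=23, q=1, a=46
a_12 = 2*a_0 = 46, so the period closes here.
sqrt(558) = [23; 1, 1, 1, 1, 1, 4, 1, 1, 1, 1, 1, 46]
Period length = 12

12


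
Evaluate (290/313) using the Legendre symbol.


p = 313 is prime, so compute (290/313) with the reciprocity algorithm (Jacobi-symbol steps: pull out 2s via (2/n), flip via reciprocity, reduce):
  pull out 2: (2/313) = +1  (since 313 mod 8 = 1)
  reciprocity: (145/313) -> +(313/145)
  reduce: (23/145)
  reciprocity: (23/145) -> +(145/23)
  reduce: (7/23)
  reciprocity: (7/23) -> -(23/7)
  reduce: (2/7)
  pull out 2: (2/7) = +1  (since 7 mod 8 = 7)
  (1/7) = 1
Product of signs = -1
(290/313) = -1

-1


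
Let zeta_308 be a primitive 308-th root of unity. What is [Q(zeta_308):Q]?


The degree equals Euler's totient phi(308).
308 = 2^2 * 7 * 11
phi(308) = 120

120


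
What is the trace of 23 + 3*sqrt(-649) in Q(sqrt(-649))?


Tr(a + b*sqrt(d)) = (a + b*sqrt(d)) + (a - b*sqrt(d)) = 2a
= 2 * (23)
= 46

46


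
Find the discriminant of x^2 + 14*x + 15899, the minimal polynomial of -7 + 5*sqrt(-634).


The element -7 + 5*sqrt(-634) has minimal polynomial:
x^2 + 14*x + 15899
Discriminant = (14)^2 - 4*(15899)
= 196 - 63596
= -63400

-63400


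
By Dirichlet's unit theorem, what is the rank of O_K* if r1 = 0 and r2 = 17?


By Dirichlet's unit theorem:
rank = r1 + r2 - 1
= 0 + 17 - 1
= 16

16


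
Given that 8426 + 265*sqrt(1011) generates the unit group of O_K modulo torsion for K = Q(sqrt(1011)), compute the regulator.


epsilon = 8426 + 265*sqrt(1011)
= 16851.9999
R = ln(16851.9999)
= 9.7322

9.7322


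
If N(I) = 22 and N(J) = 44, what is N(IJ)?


N(IJ) = N(I) * N(J)
= 22 * 44
= 968

968


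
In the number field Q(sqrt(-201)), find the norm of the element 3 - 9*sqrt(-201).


N(a + b*sqrt(d)) = a^2 - d*b^2
= (3)^2 - (-201)*(-9)^2
= 9 + 16281
= 16290

16290


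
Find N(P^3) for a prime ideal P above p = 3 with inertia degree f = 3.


N(P^a) = p^(a*f)
= 3^(3*3)
= 3^9
= 19683

19683


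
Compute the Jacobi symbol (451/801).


Compute (451/801) via quadratic reciprocity:
  reciprocity: (451/801) -> +(801/451)
  reduce: (350/451)
  pull out 2: (2/451) = -1  (since 451 mod 8 = 3)
  reciprocity: (175/451) -> -(451/175)
  reduce: (101/175)
  reciprocity: (101/175) -> +(175/101)
  reduce: (74/101)
  pull out 2: (2/101) = -1  (since 101 mod 8 = 5)
  reciprocity: (37/101) -> +(101/37)
  reduce: (27/37)
  reciprocity: (27/37) -> +(37/27)
  reduce: (10/27)
  pull out 2: (2/27) = -1  (since 27 mod 8 = 3)
  reciprocity: (5/27) -> +(27/5)
  reduce: (2/5)
  pull out 2: (2/5) = -1  (since 5 mod 8 = 5)
  (1/5) = 1
Product of signs = -1

-1


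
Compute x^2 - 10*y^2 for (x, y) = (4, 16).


x^2 - d*y^2
= 4^2 - 10*16^2
= 16 - 2560
= -2544

-2544


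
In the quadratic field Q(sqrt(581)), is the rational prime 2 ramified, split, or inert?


K = Q(sqrt(581)). Since d mod 4 = 1, disc(K) = 581.
Check p | disc: 581 mod 2 = 1.
p=2 does not divide disc (d is 1 mod 4). 2 splits iff d = 1 mod 8.
d mod 8 = 5, so (d/2) = -1.
(d/p) = -1, so p is inert: (p) stays prime with e=1, f=2, g=1.
Therefore p is inert.

inert


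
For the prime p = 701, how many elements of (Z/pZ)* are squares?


For prime p, the number of non-zero quadratic residues is (p-1)/2.
= (701-1)/2
= 350

350


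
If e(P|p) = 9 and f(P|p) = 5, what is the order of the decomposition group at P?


|D_P| = e * f
= 9 * 5
= 45

45


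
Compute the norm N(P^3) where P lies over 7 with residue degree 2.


N(P^a) = p^(a*f)
= 7^(3*2)
= 7^6
= 117649

117649


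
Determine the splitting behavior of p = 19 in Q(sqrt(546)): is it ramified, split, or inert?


K = Q(sqrt(546)). Since d mod 4 = 2, disc(K) = 2184.
Check p | disc: 2184 mod 19 = 18.
p does not divide disc. Compute Legendre symbol (d/p):
14^((19-1)/2) mod 19 = -1
(d/p) = -1, so p is inert: (p) stays prime with e=1, f=2, g=1.
Therefore p is inert.

inert


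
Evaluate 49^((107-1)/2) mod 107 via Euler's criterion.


p = 107 is prime and the exponent is (p-1)/2 = 53, so by Euler's criterion 49^53 = (49/107) = +1 or -1 mod 107.
Compute by square-and-multiply:
  53 = 32 + 16 + 4 + 1 (binary 110101)
  Repeated squaring mod 107: 49^1 = 49, 49^2 = 47, 49^4 = 69, 49^8 = 53, 49^16 = 27, 49^32 = 87
  49^53 = 49^32 * 49^16 * 49^4 * 49^1 = 87 * 27 * 69 * 49 mod 107
    87 * 27 = 2349 = 102 mod 107
    102 * 69 = 7038 = 83 mod 107
    83 * 49 = 4067 = 1 mod 107
  49^53 = 1 mod 107
Result 1: 49 is a quadratic residue mod 107.
49^53 mod 107 = 1

1


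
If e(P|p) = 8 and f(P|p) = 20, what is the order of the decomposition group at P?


|D_P| = e * f
= 8 * 20
= 160

160


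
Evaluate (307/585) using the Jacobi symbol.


Compute (307/585) via quadratic reciprocity:
  reciprocity: (307/585) -> +(585/307)
  reduce: (278/307)
  pull out 2: (2/307) = -1  (since 307 mod 8 = 3)
  reciprocity: (139/307) -> -(307/139)
  reduce: (29/139)
  reciprocity: (29/139) -> +(139/29)
  reduce: (23/29)
  reciprocity: (23/29) -> +(29/23)
  reduce: (6/23)
  pull out 2: (2/23) = +1  (since 23 mod 8 = 7)
  reciprocity: (3/23) -> -(23/3)
  reduce: (2/3)
  pull out 2: (2/3) = -1  (since 3 mod 8 = 3)
  (1/3) = 1
Product of signs = 1

1


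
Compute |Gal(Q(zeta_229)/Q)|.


|Gal(Q(zeta_229)/Q)| = phi(229)
= 228

228


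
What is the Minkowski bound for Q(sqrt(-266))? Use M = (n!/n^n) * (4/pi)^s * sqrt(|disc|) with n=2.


d = -266, d mod 4 = 2, so disc(K) = 4d = -1064; |disc(K)| = 1064
Imaginary quadratic field, so n = 2, s = r2 = 1, r1 = 0
M = (n!/n^n) * (4/pi)^s * sqrt(|disc(K)|) = (2!/2^2) * (4/pi)^1 * sqrt(1064)
= 0.5 * 1.273240 * 32.619013
= 20.7659

20.7659


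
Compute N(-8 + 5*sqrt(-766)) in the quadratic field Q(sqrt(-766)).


N(a + b*sqrt(d)) = a^2 - d*b^2
= (-8)^2 - (-766)*(5)^2
= 64 + 19150
= 19214

19214


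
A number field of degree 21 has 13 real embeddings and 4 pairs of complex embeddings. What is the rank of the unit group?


By Dirichlet's unit theorem:
rank = r1 + r2 - 1
= 13 + 4 - 1
= 16

16


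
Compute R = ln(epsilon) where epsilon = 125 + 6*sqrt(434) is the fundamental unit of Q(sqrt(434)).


epsilon = 125 + 6*sqrt(434)
= 249.9960
R = ln(249.9960)
= 5.5214

5.5214


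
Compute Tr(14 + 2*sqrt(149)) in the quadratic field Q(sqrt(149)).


Tr(a + b*sqrt(d)) = (a + b*sqrt(d)) + (a - b*sqrt(d)) = 2a
= 2 * (14)
= 28

28


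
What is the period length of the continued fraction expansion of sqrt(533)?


Run the CF algorithm for sqrt(533).
a_0 = floor(sqrt(533)) = 23; set m_0=0, q_0=1.
Recurrence: m' = q*a - m,  q' = (d - m'^2)/q,  a' = floor((a_0 + m')/q').
  step 1: m=23, q=4, a=11
  step 2: m=21, q=23, a=1
  step 3: m=2, q=23, a=1
  step 4: m=21, q=4, a=11
  step 5: m=23, q=1, a=46
a_5 = 2*a_0 = 46, so the period closes here.
sqrt(533) = [23; 11, 1, 1, 11, 46]
Period length = 5

5


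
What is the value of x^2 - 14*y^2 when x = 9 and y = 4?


x^2 - d*y^2
= 9^2 - 14*4^2
= 81 - 224
= -143

-143


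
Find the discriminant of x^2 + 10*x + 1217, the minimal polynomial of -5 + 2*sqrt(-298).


The element -5 + 2*sqrt(-298) has minimal polynomial:
x^2 + 10*x + 1217
Discriminant = (10)^2 - 4*(1217)
= 100 - 4868
= -4768

-4768


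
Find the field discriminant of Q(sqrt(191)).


For K = Q(sqrt(d)) with d squarefree: disc(K) = d if d = 1 mod 4, and disc(K) = 4d if d = 2 or 3 mod 4.
Here d = 191, and d mod 4 = 3.
d = 3 mod 4, not 1 (O_K = Z[sqrt(d)]), so disc(K) = 4d = 4 * (191) = 764

764


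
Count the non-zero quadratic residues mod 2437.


For prime p, the number of non-zero quadratic residues is (p-1)/2.
= (2437-1)/2
= 1218

1218


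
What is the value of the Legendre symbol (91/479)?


p = 479 is prime, so compute (91/479) with the reciprocity algorithm (Jacobi-symbol steps: pull out 2s via (2/n), flip via reciprocity, reduce):
  reciprocity: (91/479) -> -(479/91)
  reduce: (24/91)
  pull out 2: (2/91) = -1  (since 91 mod 8 = 3)
  pull out 2: (2/91) = -1  (since 91 mod 8 = 3)
  pull out 2: (2/91) = -1  (since 91 mod 8 = 3)
  reciprocity: (3/91) -> -(91/3)
  reduce: (1/3)
  (1/3) = 1
Product of signs = -1
(91/479) = -1

-1


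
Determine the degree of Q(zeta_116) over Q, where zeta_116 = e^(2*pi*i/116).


The degree equals Euler's totient phi(116).
116 = 2^2 * 29
phi(116) = 56

56


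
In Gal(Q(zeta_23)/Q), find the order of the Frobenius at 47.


The Frobenius at p in Gal(Q(zeta_n)/Q) = (Z/nZ)* is the class of p, so its order is ord_23(47), the smallest k >= 1 with 47^k = 1 mod 23.
n = 23 = 23, phi(23) = 22; the order divides phi(n).
Divisors of 22: 1, 2, 11, 22
Repeated squaring mod 23: 47^1 = 1, 47^2 = 1, 47^4 = 1, 47^8 = 1, 47^16 = 1
Test divisors in increasing order:
  k=1: 47^1 = 1 mod 23  <- first divisor giving 1
Order = 1

1


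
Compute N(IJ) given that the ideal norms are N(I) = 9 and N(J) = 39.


N(IJ) = N(I) * N(J)
= 9 * 39
= 351

351


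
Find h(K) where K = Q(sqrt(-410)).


K = Q(sqrt(-410)). d mod 4 = 2, so D = disc(K) = 4d = -1640
h(K) equals the number of primitive reduced positive-definite forms (a, b, c) = a*x^2 + b*x*y + c*y^2 with b^2 - 4ac = D,
where reduced means |b| <= a <= c, with b >= 0 whenever |b| = a or a = c, and primitive means gcd(a, b, c) = 1.
Reduced forces 3a^2 <= |D| = 1640, so 1 <= a <= 23; b must have the parity of D, and c = (b^2 - D)/(4a) must be an integer >= a.
Enumerate a = 1..23, b in [-a, a]:
  a=1: (1, 0, 410)  [1]
  a=2: (2, 0, 205)  [1]
  a=3: (3, -2, 137), (3, 2, 137)  [2]
  a=4: none
  a=5: (5, 0, 82)  [1]
  a=6: (6, -4, 69), (6, 4, 69)  [2]
  a=7..8: none
  a=9: (9, -4, 46), (9, 4, 46)  [2]
  a=10: (10, 0, 41)  [1]
  a=11..14: none
  a=15: (15, -10, 29), (15, 10, 29)  [2]
  a=16: none
  a=17: (17, -14, 27), (17, 14, 27)  [2]
  a=18: (18, -4, 23), (18, 4, 23)  [2]
  a=19..23: none
Total reduced forms: 1 + 1 + 2 + 1 + 2 + 2 + 1 + 2 + 2 + 2 = 16
h = 16

16
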